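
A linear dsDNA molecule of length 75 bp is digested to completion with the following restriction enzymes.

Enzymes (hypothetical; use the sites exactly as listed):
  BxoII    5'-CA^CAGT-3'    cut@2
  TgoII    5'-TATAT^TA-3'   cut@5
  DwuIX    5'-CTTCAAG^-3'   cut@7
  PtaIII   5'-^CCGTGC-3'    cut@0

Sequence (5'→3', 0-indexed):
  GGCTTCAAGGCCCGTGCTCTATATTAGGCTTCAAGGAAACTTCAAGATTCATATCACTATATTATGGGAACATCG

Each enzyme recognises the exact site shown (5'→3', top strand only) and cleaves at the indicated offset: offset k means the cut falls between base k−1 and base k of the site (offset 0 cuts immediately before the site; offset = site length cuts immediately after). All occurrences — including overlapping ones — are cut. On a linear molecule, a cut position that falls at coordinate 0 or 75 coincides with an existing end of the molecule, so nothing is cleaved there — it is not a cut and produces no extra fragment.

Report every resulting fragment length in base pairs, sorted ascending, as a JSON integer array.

Per-enzyme occurrences:
  BxoII (CACAGT, off=2): no sites
  TgoII (TATATTA, off=5): starts [19, 57] → cuts [24, 62]
  DwuIX (CTTCAAG, off=7): starts [2, 28, 39] → cuts [9, 35, 46]
  PtaIII (CCGTGC, off=0): starts [11] → cuts [11]

All cut coordinates (distinct, sorted): [9, 11, 24, 35, 46, 62]

Fragment lengths:
  [0,9): 9 bp
  [9,11): 2 bp
  [11,24): 13 bp
  [24,35): 11 bp
  [35,46): 11 bp
  [46,62): 16 bp
  [62,75): 13 bp

[2,9,11,11,13,13,16]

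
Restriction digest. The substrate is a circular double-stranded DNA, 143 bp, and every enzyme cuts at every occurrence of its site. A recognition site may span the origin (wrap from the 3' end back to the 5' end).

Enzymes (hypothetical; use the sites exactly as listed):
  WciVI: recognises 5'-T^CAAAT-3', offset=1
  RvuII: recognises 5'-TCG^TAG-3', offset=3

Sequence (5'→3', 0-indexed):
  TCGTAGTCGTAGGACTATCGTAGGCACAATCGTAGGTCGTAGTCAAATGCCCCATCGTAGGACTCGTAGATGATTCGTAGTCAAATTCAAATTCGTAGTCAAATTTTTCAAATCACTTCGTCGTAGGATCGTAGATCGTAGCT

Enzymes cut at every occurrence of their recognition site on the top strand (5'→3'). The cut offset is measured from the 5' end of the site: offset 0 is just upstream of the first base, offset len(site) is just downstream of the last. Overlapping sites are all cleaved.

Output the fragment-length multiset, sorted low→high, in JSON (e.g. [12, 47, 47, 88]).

Site scan:
  WciVI TCAAAT/1: at [42, 80, 86, 98, 107] ⇒ [43, 81, 87, 99, 108]
  RvuII TCGTAG/3: at [0, 6, 17, 29, 36, 54, 63, 74, 92, 120, 128, 135] ⇒ [3, 9, 20, 32, 39, 57, 66, 77, 95, 123, 131, 138]

Pooled cuts: [3, 9, 20, 32, 39, 43, 57, 66, 77, 81, 87, 95, 99, 108, 123, 131, 138]

Fragments:
  3→9: 6 bp
  9→20: 11 bp
  20→32: 12 bp
  32→39: 7 bp
  39→43: 4 bp
  43→57: 14 bp
  57→66: 9 bp
  66→77: 11 bp
  77→81: 4 bp
  81→87: 6 bp
  87→95: 8 bp
  95→99: 4 bp
  99→108: 9 bp
  108→123: 15 bp
  123→131: 8 bp
  131→138: 7 bp
  138→3 (wrap): 143-138+3 = 8 bp

[4,4,4,6,6,7,7,8,8,8,9,9,11,11,12,14,15]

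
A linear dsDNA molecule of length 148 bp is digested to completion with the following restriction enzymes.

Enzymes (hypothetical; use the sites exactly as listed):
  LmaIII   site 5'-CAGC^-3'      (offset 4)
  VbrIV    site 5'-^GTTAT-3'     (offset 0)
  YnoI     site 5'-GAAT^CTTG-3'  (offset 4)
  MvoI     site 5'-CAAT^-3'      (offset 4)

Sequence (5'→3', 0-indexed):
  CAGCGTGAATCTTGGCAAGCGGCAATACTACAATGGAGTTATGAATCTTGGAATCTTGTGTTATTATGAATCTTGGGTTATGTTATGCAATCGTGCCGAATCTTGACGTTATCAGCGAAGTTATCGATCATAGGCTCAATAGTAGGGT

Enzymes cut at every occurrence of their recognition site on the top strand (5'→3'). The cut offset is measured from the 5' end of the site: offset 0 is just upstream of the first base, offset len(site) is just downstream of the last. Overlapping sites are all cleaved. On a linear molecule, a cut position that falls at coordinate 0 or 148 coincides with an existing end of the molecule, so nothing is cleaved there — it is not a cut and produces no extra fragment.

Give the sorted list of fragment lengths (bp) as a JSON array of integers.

Per-enzyme occurrences:
  LmaIII (CAGC, off=4): starts [0, 112] → cuts [4, 116]
  VbrIV (GTTAT, off=0): starts [37, 59, 76, 81, 107, 119] → cuts [37, 59, 76, 81, 107, 119]
  YnoI (GAATCTTG, off=4): starts [6, 42, 50, 67, 97] → cuts [10, 46, 54, 71, 101]
  MvoI (CAAT, off=4): starts [22, 30, 87, 136] → cuts [26, 34, 91, 140]

All cut coordinates (distinct, sorted): [4, 10, 26, 34, 37, 46, 54, 59, 71, 76, 81, 91, 101, 107, 116, 119, 140]

Fragments:
  [0,4): 4 bp
  [4,10): 6 bp
  [10,26): 16 bp
  [26,34): 8 bp
  [34,37): 3 bp
  [37,46): 9 bp
  [46,54): 8 bp
  [54,59): 5 bp
  [59,71): 12 bp
  [71,76): 5 bp
  [76,81): 5 bp
  [81,91): 10 bp
  [91,101): 10 bp
  [101,107): 6 bp
  [107,116): 9 bp
  [116,119): 3 bp
  [119,140): 21 bp
  [140,148): 8 bp

[3,3,4,5,5,5,6,6,8,8,8,9,9,10,10,12,16,21]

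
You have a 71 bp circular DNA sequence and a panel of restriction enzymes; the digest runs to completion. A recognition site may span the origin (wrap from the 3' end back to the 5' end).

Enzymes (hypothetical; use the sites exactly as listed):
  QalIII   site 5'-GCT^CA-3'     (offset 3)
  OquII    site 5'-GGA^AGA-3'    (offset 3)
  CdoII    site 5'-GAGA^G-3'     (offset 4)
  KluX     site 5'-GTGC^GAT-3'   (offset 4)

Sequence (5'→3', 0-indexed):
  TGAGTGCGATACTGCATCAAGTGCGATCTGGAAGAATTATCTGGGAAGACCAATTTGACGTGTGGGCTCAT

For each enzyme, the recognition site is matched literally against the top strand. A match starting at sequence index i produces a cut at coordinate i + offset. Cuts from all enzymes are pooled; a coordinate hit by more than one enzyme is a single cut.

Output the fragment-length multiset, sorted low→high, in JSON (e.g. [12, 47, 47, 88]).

Site scan:
  QalIII GCTCA/3: at [65] ⇒ [68]
  OquII GGAAGA/3: at [29, 43] ⇒ [32, 46]
  CdoII (GAGAG, off=4): no sites
  KluX GTGCGAT/4: at [3, 20] ⇒ [7, 24]

Pooled cuts: [7, 24, 32, 46, 68]

Fragment lengths:
  7→24: 17 bp
  24→32: 8 bp
  32→46: 14 bp
  46→68: 22 bp
  68→7 (wrap): 71-68+7 = 10 bp

[8,10,14,17,22]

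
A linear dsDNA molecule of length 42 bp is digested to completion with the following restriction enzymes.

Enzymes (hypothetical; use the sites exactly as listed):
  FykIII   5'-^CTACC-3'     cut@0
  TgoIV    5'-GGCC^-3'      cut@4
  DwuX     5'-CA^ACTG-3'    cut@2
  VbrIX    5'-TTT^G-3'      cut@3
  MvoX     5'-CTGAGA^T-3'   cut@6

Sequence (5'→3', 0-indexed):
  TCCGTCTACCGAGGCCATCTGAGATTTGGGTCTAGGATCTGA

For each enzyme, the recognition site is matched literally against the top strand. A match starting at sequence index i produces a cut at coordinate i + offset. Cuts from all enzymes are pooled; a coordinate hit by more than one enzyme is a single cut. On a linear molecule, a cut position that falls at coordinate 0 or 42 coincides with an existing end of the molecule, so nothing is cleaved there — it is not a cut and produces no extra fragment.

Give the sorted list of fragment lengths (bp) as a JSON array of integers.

[3,5,8,11,15]

Site scan:
  FykIII (CTACC, off=0): starts [5] → cuts [5]
  TgoIV (GGCC, off=4): starts [12] → cuts [16]
  DwuX (CAACTG, off=2): no sites
  VbrIX (TTTG, off=3): starts [24] → cuts [27]
  MvoX (CTGAGAT, off=6): starts [18] → cuts [24]

Pooled cuts: [5, 16, 24, 27]

Fragment lengths:
  [0,5): 5 bp
  [5,16): 11 bp
  [16,24): 8 bp
  [24,27): 3 bp
  [27,42): 15 bp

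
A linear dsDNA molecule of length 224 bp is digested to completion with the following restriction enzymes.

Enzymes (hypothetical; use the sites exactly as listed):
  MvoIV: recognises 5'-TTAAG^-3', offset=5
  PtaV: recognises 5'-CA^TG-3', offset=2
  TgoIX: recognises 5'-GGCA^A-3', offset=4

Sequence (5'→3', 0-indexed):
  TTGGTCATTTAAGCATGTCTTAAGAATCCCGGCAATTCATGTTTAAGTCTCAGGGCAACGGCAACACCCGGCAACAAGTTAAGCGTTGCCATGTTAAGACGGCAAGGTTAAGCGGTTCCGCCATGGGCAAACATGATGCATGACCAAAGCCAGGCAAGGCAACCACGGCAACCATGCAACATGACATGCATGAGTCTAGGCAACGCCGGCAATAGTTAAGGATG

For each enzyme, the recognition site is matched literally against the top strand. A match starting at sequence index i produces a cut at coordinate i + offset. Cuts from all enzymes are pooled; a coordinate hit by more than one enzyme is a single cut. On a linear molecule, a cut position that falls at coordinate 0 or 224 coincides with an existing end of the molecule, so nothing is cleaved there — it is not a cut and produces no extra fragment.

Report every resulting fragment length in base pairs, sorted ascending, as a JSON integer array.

Per-enzyme occurrences:
  MvoIV TTAAG/5: at [8, 19, 42, 78, 93, 107, 215] ⇒ [13, 24, 47, 83, 98, 112, 220]
  PtaV CATG/2: at [13, 37, 89, 121, 131, 138, 172, 179, 184, 188] ⇒ [15, 39, 91, 123, 133, 140, 174, 181, 186, 190]
  TgoIX GGCAA/4: at [30, 53, 59, 69, 100, 125, 152, 157, 166, 198, 207] ⇒ [34, 57, 63, 73, 104, 129, 156, 161, 170, 202, 211]

All cut coordinates (distinct, sorted): [13, 15, 24, 34, 39, 47, 57, 63, 73, 83, 91, 98, 104, 112, 123, 129, 133, 140, 156, 161, 170, 174, 181, 186, 190, 202, 211, 220]

Fragment lengths:
  [0,13): 13 bp
  [13,15): 2 bp
  [15,24): 9 bp
  [24,34): 10 bp
  [34,39): 5 bp
  [39,47): 8 bp
  [47,57): 10 bp
  [57,63): 6 bp
  [63,73): 10 bp
  [73,83): 10 bp
  [83,91): 8 bp
  [91,98): 7 bp
  [98,104): 6 bp
  [104,112): 8 bp
  [112,123): 11 bp
  [123,129): 6 bp
  [129,133): 4 bp
  [133,140): 7 bp
  [140,156): 16 bp
  [156,161): 5 bp
  [161,170): 9 bp
  [170,174): 4 bp
  [174,181): 7 bp
  [181,186): 5 bp
  [186,190): 4 bp
  [190,202): 12 bp
  [202,211): 9 bp
  [211,220): 9 bp
  [220,224): 4 bp

[2,4,4,4,4,5,5,5,6,6,6,7,7,7,8,8,8,9,9,9,9,10,10,10,10,11,12,13,16]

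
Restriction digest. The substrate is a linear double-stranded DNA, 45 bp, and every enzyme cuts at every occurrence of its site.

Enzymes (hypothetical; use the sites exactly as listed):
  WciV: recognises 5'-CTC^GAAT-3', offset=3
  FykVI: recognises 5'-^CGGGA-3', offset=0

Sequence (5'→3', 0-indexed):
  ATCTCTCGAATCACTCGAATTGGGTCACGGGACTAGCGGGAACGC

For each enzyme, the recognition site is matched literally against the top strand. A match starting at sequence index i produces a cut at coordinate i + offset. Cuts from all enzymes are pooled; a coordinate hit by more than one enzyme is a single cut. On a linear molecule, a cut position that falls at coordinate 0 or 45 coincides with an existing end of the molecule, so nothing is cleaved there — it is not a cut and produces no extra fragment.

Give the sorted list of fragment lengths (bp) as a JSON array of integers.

[7,9,9,9,11]

Per-enzyme occurrences:
  WciV (CTCGAAT, off=3): starts [4, 13] → cuts [7, 16]
  FykVI (CGGGA, off=0): starts [27, 36] → cuts [27, 36]

Pooled cuts: [7, 16, 27, 36]

Fragments:
  [0,7): 7 bp
  [7,16): 9 bp
  [16,27): 11 bp
  [27,36): 9 bp
  [36,45): 9 bp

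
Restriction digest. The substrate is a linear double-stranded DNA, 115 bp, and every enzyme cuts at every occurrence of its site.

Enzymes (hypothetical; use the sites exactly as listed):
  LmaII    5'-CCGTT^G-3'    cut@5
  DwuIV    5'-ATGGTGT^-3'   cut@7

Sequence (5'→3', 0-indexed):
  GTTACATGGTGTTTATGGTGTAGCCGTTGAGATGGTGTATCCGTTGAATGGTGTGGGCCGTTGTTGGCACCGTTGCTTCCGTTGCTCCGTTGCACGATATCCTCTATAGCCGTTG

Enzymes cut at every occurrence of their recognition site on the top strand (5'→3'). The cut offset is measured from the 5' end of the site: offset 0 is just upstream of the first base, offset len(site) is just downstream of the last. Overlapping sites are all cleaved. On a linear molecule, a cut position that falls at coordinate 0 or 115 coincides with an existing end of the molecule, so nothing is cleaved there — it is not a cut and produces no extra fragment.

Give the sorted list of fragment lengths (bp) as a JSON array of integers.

[1,7,7,8,8,9,9,9,10,12,12,23]

Per-enzyme occurrences:
  LmaII CCGTTG/5: at [23, 40, 57, 69, 78, 86, 109] ⇒ [28, 45, 62, 74, 83, 91, 114]
  DwuIV ATGGTGT/7: at [5, 14, 31, 47] ⇒ [12, 21, 38, 54]

Pooled cuts: [12, 21, 28, 38, 45, 54, 62, 74, 83, 91, 114]

Fragments:
  [0,12): 12 bp
  [12,21): 9 bp
  [21,28): 7 bp
  [28,38): 10 bp
  [38,45): 7 bp
  [45,54): 9 bp
  [54,62): 8 bp
  [62,74): 12 bp
  [74,83): 9 bp
  [83,91): 8 bp
  [91,114): 23 bp
  [114,115): 1 bp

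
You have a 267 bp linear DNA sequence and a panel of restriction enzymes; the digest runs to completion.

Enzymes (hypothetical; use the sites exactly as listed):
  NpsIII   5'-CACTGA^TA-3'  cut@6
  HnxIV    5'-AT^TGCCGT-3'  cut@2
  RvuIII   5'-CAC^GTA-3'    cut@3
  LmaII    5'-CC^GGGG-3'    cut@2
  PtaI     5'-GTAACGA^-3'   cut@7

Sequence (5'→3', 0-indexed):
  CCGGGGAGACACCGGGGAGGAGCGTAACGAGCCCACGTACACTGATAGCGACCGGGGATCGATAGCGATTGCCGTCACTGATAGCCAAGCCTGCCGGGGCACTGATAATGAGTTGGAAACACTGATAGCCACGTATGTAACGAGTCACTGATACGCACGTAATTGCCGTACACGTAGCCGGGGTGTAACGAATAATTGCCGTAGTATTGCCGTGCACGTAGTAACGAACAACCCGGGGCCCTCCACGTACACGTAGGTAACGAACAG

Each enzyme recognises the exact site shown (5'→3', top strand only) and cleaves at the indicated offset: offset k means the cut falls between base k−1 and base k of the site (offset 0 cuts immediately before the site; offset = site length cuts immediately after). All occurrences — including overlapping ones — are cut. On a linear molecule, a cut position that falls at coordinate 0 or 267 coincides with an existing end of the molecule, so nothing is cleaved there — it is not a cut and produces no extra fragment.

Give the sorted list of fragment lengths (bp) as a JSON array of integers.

[2,4,5,5,6,6,6,7,7,7,8,8,9,10,10,10,10,11,11,11,11,12,12,12,14,16,17,20]

Scan for sites:
  NpsIII CACTGATA/6: at [39, 75, 99, 119, 145] ⇒ [45, 81, 105, 125, 151]
  HnxIV ATTGCCGT/2: at [67, 161, 194, 205] ⇒ [69, 163, 196, 207]
  RvuIII CACGTA/3: at [33, 129, 155, 170, 214, 243, 249] ⇒ [36, 132, 158, 173, 217, 246, 252]
  LmaII CCGGGG/2: at [0, 11, 51, 93, 177, 232] ⇒ [2, 13, 53, 95, 179, 234]
  PtaI GTAACGA/7: at [23, 136, 184, 220, 256] ⇒ [30, 143, 191, 227, 263]

All cut coordinates (distinct, sorted): [2, 13, 30, 36, 45, 53, 69, 81, 95, 105, 125, 132, 143, 151, 158, 163, 173, 179, 191, 196, 207, 217, 227, 234, 246, 252, 263]

Fragment lengths:
  [0,2): 2 bp
  [2,13): 11 bp
  [13,30): 17 bp
  [30,36): 6 bp
  [36,45): 9 bp
  [45,53): 8 bp
  [53,69): 16 bp
  [69,81): 12 bp
  [81,95): 14 bp
  [95,105): 10 bp
  [105,125): 20 bp
  [125,132): 7 bp
  [132,143): 11 bp
  [143,151): 8 bp
  [151,158): 7 bp
  [158,163): 5 bp
  [163,173): 10 bp
  [173,179): 6 bp
  [179,191): 12 bp
  [191,196): 5 bp
  [196,207): 11 bp
  [207,217): 10 bp
  [217,227): 10 bp
  [227,234): 7 bp
  [234,246): 12 bp
  [246,252): 6 bp
  [252,263): 11 bp
  [263,267): 4 bp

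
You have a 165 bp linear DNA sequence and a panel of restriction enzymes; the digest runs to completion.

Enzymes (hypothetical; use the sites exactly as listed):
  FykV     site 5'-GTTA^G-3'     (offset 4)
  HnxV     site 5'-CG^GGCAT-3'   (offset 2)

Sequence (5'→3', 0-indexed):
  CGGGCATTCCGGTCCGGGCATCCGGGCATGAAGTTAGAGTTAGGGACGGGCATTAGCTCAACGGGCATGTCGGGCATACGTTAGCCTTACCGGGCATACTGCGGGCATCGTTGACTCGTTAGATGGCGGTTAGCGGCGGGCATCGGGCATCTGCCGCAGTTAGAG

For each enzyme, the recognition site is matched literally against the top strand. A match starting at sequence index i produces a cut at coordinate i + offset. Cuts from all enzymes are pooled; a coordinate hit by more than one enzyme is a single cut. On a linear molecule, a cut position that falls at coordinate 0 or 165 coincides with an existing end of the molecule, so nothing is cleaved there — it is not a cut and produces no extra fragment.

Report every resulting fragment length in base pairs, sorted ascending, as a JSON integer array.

Site scan:
  FykV GTTAG/4: at [32, 38, 79, 117, 128, 158] ⇒ [36, 42, 83, 121, 132, 162]
  HnxV CGGGCAT/2: at [0, 14, 22, 46, 61, 70, 90, 101, 136, 143] ⇒ [2, 16, 24, 48, 63, 72, 92, 103, 138, 145]

Pooled cuts: [2, 16, 24, 36, 42, 48, 63, 72, 83, 92, 103, 121, 132, 138, 145, 162]

Fragments:
  [0,2): 2 bp
  [2,16): 14 bp
  [16,24): 8 bp
  [24,36): 12 bp
  [36,42): 6 bp
  [42,48): 6 bp
  [48,63): 15 bp
  [63,72): 9 bp
  [72,83): 11 bp
  [83,92): 9 bp
  [92,103): 11 bp
  [103,121): 18 bp
  [121,132): 11 bp
  [132,138): 6 bp
  [138,145): 7 bp
  [145,162): 17 bp
  [162,165): 3 bp

[2,3,6,6,6,7,8,9,9,11,11,11,12,14,15,17,18]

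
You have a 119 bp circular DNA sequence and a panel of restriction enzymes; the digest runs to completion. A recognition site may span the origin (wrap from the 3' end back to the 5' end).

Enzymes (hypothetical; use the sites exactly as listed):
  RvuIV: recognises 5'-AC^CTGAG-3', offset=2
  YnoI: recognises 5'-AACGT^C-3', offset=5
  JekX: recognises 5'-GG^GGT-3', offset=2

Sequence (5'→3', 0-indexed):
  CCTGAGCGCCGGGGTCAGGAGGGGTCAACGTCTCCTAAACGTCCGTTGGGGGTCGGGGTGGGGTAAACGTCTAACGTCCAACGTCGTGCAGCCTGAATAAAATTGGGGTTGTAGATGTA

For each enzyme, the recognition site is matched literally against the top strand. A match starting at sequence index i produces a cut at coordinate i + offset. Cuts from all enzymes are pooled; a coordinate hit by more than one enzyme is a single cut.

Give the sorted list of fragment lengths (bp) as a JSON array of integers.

[5,6,7,7,8,9,9,10,11,11,14,22]

Per-enzyme occurrences:
  RvuIV (ACCTGAG, off=2): starts [118] → cuts [1]
  YnoI (AACGTC, off=5): starts [26, 37, 65, 72, 79] → cuts [31, 42, 70, 77, 84]
  JekX (GGGGT, off=2): starts [10, 20, 48, 54, 59, 104] → cuts [12, 22, 50, 56, 61, 106]

Pooled cuts: [1, 12, 22, 31, 42, 50, 56, 61, 70, 77, 84, 106]

Fragment lengths:
  1→12: 11 bp
  12→22: 10 bp
  22→31: 9 bp
  31→42: 11 bp
  42→50: 8 bp
  50→56: 6 bp
  56→61: 5 bp
  61→70: 9 bp
  70→77: 7 bp
  77→84: 7 bp
  84→106: 22 bp
  106→1 (wrap): 119-106+1 = 14 bp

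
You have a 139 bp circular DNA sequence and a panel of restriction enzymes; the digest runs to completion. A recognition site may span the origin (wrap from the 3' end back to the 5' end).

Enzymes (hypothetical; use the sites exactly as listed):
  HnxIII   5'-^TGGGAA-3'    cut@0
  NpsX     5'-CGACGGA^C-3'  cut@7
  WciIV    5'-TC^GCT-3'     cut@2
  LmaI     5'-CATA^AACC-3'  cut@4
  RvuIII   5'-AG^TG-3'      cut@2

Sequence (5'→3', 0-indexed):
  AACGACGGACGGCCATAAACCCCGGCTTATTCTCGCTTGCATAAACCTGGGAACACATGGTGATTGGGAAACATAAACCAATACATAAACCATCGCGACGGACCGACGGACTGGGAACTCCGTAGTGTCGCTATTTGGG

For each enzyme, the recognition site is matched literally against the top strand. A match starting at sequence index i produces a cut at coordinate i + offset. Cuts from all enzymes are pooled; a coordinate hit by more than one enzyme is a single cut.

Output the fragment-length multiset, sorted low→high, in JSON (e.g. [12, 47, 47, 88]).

Scan for sites:
  HnxIII TGGGAA/0: at [47, 64, 111, 135] ⇒ [47, 64, 111, 135]
  NpsX CGACGGAC/7: at [2, 95, 103] ⇒ [9, 102, 110]
  WciIV TCGCT/2: at [32, 127] ⇒ [34, 129]
  LmaI CATAAACC/4: at [13, 39, 71, 83] ⇒ [17, 43, 75, 87]
  RvuIII AGTG/2: at [123] ⇒ [125]

Pooled cuts: [9, 17, 34, 43, 47, 64, 75, 87, 102, 110, 111, 125, 129, 135]

Fragments:
  9→17: 8 bp
  17→34: 17 bp
  34→43: 9 bp
  43→47: 4 bp
  47→64: 17 bp
  64→75: 11 bp
  75→87: 12 bp
  87→102: 15 bp
  102→110: 8 bp
  110→111: 1 bp
  111→125: 14 bp
  125→129: 4 bp
  129→135: 6 bp
  135→9 (wrap): 139-135+9 = 13 bp

[1,4,4,6,8,8,9,11,12,13,14,15,17,17]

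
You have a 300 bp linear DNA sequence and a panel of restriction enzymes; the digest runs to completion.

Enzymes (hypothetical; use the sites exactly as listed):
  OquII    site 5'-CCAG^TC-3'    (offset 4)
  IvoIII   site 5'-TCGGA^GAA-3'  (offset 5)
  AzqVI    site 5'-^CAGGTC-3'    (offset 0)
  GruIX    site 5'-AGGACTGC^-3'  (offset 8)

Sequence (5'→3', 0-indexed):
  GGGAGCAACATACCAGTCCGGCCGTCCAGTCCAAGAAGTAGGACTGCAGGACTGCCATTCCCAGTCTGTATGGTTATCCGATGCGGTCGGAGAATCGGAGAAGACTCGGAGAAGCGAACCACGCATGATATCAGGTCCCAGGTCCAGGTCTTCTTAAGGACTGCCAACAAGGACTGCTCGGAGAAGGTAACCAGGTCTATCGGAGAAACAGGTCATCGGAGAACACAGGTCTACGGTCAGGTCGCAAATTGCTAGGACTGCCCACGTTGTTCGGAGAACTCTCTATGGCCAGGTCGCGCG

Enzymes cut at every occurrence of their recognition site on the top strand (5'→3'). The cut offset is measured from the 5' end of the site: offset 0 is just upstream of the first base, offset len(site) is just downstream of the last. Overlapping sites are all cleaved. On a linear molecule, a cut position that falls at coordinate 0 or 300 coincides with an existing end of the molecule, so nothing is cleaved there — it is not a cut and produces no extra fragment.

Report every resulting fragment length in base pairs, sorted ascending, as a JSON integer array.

[4,5,5,6,7,8,8,9,9,11,11,12,12,13,13,13,14,14,16,18,20,21,24,27]

Scan for sites:
  OquII (CCAGTC, off=4): starts [12, 25, 60] → cuts [16, 29, 64]
  IvoIII (TCGGAGAA, off=5): starts [86, 94, 105, 177, 199, 215, 270] → cuts [91, 99, 110, 182, 204, 220, 275]
  AzqVI (CAGGTC, off=0): starts [131, 138, 144, 191, 208, 225, 237, 289] → cuts [131, 138, 144, 191, 208, 225, 237, 289]
  GruIX (AGGACTGC, off=8): starts [39, 47, 156, 169, 253] → cuts [47, 55, 164, 177, 261]

Pooled cuts: [16, 29, 47, 55, 64, 91, 99, 110, 131, 138, 144, 164, 177, 182, 191, 204, 208, 220, 225, 237, 261, 275, 289]

Fragment lengths:
  [0,16): 16 bp
  [16,29): 13 bp
  [29,47): 18 bp
  [47,55): 8 bp
  [55,64): 9 bp
  [64,91): 27 bp
  [91,99): 8 bp
  [99,110): 11 bp
  [110,131): 21 bp
  [131,138): 7 bp
  [138,144): 6 bp
  [144,164): 20 bp
  [164,177): 13 bp
  [177,182): 5 bp
  [182,191): 9 bp
  [191,204): 13 bp
  [204,208): 4 bp
  [208,220): 12 bp
  [220,225): 5 bp
  [225,237): 12 bp
  [237,261): 24 bp
  [261,275): 14 bp
  [275,289): 14 bp
  [289,300): 11 bp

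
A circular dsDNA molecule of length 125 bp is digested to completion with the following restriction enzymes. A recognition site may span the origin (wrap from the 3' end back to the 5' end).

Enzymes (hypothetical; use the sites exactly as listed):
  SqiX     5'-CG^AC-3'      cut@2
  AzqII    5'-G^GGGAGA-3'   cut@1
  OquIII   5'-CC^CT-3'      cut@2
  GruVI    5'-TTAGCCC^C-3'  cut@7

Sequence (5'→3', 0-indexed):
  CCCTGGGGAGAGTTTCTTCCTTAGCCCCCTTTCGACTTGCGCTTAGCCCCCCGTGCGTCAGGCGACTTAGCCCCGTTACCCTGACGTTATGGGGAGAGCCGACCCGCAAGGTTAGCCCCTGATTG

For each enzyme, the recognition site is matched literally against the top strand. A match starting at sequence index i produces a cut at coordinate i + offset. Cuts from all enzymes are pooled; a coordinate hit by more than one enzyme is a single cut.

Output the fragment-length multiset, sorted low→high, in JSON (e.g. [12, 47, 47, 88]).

Site scan:
  SqiX (CGAC, off=2): starts [32, 62, 99] → cuts [34, 64, 101]
  AzqII (GGGGAGA, off=1): starts [4, 90] → cuts [5, 91]
  OquIII (CCCT, off=2): starts [0, 26, 78, 116] → cuts [2, 28, 80, 118]
  GruVI (TTAGCCCC, off=7): starts [20, 42, 66, 111] → cuts [27, 49, 73, 118]

Pooled cuts: [2, 5, 27, 28, 34, 49, 64, 73, 80, 91, 101, 118]

Fragments:
  2→5: 3 bp
  5→27: 22 bp
  27→28: 1 bp
  28→34: 6 bp
  34→49: 15 bp
  49→64: 15 bp
  64→73: 9 bp
  73→80: 7 bp
  80→91: 11 bp
  91→101: 10 bp
  101→118: 17 bp
  118→2 (wrap): 125-118+2 = 9 bp

[1,3,6,7,9,9,10,11,15,15,17,22]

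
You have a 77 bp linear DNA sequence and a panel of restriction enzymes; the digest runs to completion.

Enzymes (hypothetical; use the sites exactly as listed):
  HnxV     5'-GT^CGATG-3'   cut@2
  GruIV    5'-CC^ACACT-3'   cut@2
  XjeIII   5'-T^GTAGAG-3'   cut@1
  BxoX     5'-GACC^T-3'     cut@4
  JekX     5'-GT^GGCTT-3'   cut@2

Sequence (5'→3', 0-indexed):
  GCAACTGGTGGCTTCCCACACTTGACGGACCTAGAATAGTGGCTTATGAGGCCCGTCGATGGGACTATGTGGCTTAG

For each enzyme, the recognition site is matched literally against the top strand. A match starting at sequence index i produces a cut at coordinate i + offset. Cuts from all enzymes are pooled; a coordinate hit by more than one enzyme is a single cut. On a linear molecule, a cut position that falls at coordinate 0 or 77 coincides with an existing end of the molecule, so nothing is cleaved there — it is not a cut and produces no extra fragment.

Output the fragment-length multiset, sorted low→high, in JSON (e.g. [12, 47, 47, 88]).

Scan for sites:
  HnxV GTCGATG/2: at [54] ⇒ [56]
  GruIV CCACACT/2: at [15] ⇒ [17]
  XjeIII (TGTAGAG, off=1): no sites
  BxoX GACCT/4: at [27] ⇒ [31]
  JekX GTGGCTT/2: at [7, 38, 68] ⇒ [9, 40, 70]

All cut coordinates (distinct, sorted): [9, 17, 31, 40, 56, 70]

Fragment lengths:
  [0,9): 9 bp
  [9,17): 8 bp
  [17,31): 14 bp
  [31,40): 9 bp
  [40,56): 16 bp
  [56,70): 14 bp
  [70,77): 7 bp

[7,8,9,9,14,14,16]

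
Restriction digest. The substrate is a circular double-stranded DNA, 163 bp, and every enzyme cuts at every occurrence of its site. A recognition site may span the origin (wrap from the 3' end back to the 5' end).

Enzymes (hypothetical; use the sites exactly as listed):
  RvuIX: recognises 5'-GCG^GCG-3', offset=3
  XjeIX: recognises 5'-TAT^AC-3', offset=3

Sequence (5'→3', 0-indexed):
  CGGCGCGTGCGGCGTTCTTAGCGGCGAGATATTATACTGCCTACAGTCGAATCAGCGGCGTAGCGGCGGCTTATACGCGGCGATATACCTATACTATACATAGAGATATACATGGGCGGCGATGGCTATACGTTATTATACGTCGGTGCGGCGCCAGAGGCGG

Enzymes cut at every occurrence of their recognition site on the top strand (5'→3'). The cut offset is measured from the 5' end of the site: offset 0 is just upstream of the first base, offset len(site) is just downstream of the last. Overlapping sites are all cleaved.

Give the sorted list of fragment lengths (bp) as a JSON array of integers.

[3,5,5,6,7,8,9,9,9,10,11,11,12,12,12,12,22]

Per-enzyme occurrences:
  RvuIX (GCGGCG, off=3): starts [8, 20, 54, 62, 76, 115, 147, 159, 162] → cuts [2, 11, 23, 57, 65, 79, 118, 150, 162]
  XjeIX (TATAC, off=3): starts [32, 71, 83, 89, 94, 106, 126, 136] → cuts [35, 74, 86, 92, 97, 109, 129, 139]

Pooled cuts: [2, 11, 23, 35, 57, 65, 74, 79, 86, 92, 97, 109, 118, 129, 139, 150, 162]

Fragment lengths:
  2→11: 9 bp
  11→23: 12 bp
  23→35: 12 bp
  35→57: 22 bp
  57→65: 8 bp
  65→74: 9 bp
  74→79: 5 bp
  79→86: 7 bp
  86→92: 6 bp
  92→97: 5 bp
  97→109: 12 bp
  109→118: 9 bp
  118→129: 11 bp
  129→139: 10 bp
  139→150: 11 bp
  150→162: 12 bp
  162→2 (wrap): 163-162+2 = 3 bp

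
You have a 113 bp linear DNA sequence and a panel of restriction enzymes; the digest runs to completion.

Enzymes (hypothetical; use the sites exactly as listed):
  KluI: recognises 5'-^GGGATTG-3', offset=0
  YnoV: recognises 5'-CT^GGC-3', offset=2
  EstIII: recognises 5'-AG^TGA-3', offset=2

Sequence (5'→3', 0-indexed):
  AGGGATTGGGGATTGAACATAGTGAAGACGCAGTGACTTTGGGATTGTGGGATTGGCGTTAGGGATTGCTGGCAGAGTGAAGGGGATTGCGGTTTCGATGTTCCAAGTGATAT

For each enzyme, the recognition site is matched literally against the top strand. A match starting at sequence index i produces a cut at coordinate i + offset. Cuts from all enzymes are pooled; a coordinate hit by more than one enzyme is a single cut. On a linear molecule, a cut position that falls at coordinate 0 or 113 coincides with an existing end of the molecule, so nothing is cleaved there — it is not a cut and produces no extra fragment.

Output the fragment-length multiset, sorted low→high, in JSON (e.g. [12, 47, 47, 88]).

Site scan:
  KluI (GGGATTG, off=0): starts [1, 8, 40, 48, 61, 82] → cuts [1, 8, 40, 48, 61, 82]
  YnoV (CTGGC, off=2): starts [68] → cuts [70]
  EstIII (AGTGA, off=2): starts [20, 31, 75, 105] → cuts [22, 33, 77, 107]

Pooled cuts: [1, 8, 22, 33, 40, 48, 61, 70, 77, 82, 107]

Fragment lengths:
  [0,1): 1 bp
  [1,8): 7 bp
  [8,22): 14 bp
  [22,33): 11 bp
  [33,40): 7 bp
  [40,48): 8 bp
  [48,61): 13 bp
  [61,70): 9 bp
  [70,77): 7 bp
  [77,82): 5 bp
  [82,107): 25 bp
  [107,113): 6 bp

[1,5,6,7,7,7,8,9,11,13,14,25]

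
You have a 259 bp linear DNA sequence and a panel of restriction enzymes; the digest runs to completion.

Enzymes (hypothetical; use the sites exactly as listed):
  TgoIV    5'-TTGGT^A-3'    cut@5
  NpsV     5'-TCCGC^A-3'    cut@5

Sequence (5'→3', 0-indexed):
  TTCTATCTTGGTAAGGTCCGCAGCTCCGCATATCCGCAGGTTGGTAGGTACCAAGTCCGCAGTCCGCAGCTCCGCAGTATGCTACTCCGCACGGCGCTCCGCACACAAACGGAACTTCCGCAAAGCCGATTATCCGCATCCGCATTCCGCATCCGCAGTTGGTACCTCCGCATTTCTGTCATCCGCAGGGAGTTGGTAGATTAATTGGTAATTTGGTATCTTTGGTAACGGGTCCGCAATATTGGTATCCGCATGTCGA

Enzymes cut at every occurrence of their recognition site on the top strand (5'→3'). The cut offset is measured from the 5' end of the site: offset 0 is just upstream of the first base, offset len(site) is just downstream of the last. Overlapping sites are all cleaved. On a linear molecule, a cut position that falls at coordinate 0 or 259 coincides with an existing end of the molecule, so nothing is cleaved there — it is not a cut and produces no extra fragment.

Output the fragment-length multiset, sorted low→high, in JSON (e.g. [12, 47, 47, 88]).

[6,6,6,7,7,7,7,8,8,8,8,8,8,9,9,9,11,11,12,12,12,15,15,15,16,19]

Per-enzyme occurrences:
  TgoIV TTGGTA/5: at [7, 40, 158, 192, 204, 212, 221, 241] ⇒ [12, 45, 163, 197, 209, 217, 226, 246]
  NpsV TCCGCA/5: at [16, 24, 32, 55, 62, 70, 85, 97, 116, 132, 138, 145, 151, 166, 181, 232, 247] ⇒ [21, 29, 37, 60, 67, 75, 90, 102, 121, 137, 143, 150, 156, 171, 186, 237, 252]

All cut coordinates (distinct, sorted): [12, 21, 29, 37, 45, 60, 67, 75, 90, 102, 121, 137, 143, 150, 156, 163, 171, 186, 197, 209, 217, 226, 237, 246, 252]

Fragment lengths:
  [0,12): 12 bp
  [12,21): 9 bp
  [21,29): 8 bp
  [29,37): 8 bp
  [37,45): 8 bp
  [45,60): 15 bp
  [60,67): 7 bp
  [67,75): 8 bp
  [75,90): 15 bp
  [90,102): 12 bp
  [102,121): 19 bp
  [121,137): 16 bp
  [137,143): 6 bp
  [143,150): 7 bp
  [150,156): 6 bp
  [156,163): 7 bp
  [163,171): 8 bp
  [171,186): 15 bp
  [186,197): 11 bp
  [197,209): 12 bp
  [209,217): 8 bp
  [217,226): 9 bp
  [226,237): 11 bp
  [237,246): 9 bp
  [246,252): 6 bp
  [252,259): 7 bp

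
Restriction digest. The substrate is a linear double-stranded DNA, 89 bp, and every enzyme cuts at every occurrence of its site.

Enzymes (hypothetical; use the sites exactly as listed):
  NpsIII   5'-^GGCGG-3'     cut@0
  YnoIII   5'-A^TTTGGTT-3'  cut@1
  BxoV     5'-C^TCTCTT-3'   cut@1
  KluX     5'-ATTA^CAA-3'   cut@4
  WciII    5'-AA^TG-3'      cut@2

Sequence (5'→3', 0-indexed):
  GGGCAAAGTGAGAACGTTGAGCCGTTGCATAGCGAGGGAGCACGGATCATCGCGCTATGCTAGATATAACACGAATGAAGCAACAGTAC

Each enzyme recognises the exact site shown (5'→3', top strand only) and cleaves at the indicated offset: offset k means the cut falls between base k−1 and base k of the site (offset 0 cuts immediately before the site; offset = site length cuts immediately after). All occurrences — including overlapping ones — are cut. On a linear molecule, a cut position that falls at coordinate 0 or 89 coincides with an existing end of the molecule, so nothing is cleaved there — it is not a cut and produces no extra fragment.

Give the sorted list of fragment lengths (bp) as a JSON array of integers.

Site scan:
  NpsIII (GGCGG, off=0): no sites
  YnoIII (ATTTGGTT, off=1): no sites
  BxoV (CTCTCTT, off=1): no sites
  KluX (ATTACAA, off=4): no sites
  WciII AATG/2: at [73] ⇒ [75]

Pooled cuts: [75]

Fragments:
  [0,75): 75 bp
  [75,89): 14 bp

[14,75]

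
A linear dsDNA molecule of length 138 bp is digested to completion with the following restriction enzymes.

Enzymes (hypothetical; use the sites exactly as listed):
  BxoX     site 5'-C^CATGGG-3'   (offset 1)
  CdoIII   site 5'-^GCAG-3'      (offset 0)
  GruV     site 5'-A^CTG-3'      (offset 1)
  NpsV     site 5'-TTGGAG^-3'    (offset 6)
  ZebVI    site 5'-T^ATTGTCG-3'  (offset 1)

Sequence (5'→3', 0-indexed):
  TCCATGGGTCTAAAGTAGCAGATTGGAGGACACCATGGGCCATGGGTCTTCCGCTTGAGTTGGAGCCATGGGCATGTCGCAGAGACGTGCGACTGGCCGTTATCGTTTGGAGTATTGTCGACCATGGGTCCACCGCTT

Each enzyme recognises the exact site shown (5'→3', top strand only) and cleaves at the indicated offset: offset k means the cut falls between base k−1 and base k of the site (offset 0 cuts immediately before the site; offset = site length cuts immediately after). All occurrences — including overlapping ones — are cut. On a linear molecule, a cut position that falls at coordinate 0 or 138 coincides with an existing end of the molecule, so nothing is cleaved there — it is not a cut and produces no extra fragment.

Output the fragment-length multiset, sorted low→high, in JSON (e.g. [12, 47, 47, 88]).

[1,1,2,5,7,9,11,12,14,15,16,20,25]

Scan for sites:
  BxoX (CCATGGG, off=1): starts [1, 32, 39, 65, 121] → cuts [2, 33, 40, 66, 122]
  CdoIII (GCAG, off=0): starts [17, 78] → cuts [17, 78]
  GruV (ACTG, off=1): starts [91] → cuts [92]
  NpsV (TTGGAG, off=6): starts [22, 59, 106] → cuts [28, 65, 112]
  ZebVI (TATTGTCG, off=1): starts [112] → cuts [113]

Pooled cuts: [2, 17, 28, 33, 40, 65, 66, 78, 92, 112, 113, 122]

Fragment lengths:
  [0,2): 2 bp
  [2,17): 15 bp
  [17,28): 11 bp
  [28,33): 5 bp
  [33,40): 7 bp
  [40,65): 25 bp
  [65,66): 1 bp
  [66,78): 12 bp
  [78,92): 14 bp
  [92,112): 20 bp
  [112,113): 1 bp
  [113,122): 9 bp
  [122,138): 16 bp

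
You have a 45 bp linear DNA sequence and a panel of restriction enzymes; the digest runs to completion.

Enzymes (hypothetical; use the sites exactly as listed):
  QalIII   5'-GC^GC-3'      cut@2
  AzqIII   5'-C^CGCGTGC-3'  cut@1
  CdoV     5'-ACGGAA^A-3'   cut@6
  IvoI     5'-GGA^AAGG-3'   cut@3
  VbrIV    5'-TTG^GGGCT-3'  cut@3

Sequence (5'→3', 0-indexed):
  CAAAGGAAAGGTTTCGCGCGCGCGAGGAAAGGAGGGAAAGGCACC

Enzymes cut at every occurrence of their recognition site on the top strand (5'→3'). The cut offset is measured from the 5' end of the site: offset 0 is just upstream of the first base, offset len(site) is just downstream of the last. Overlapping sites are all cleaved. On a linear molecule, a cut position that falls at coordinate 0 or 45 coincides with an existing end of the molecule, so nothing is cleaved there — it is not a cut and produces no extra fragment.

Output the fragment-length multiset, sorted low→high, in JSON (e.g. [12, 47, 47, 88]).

Per-enzyme occurrences:
  QalIII (GCGC, off=2): starts [15, 17, 19] → cuts [17, 19, 21]
  AzqIII (CCGCGTGC, off=1): no sites
  CdoV (ACGGAAA, off=6): no sites
  IvoI (GGAAAGG, off=3): starts [4, 25, 34] → cuts [7, 28, 37]
  VbrIV (TTGGGGCT, off=3): no sites

Pooled cuts: [7, 17, 19, 21, 28, 37]

Fragment lengths:
  [0,7): 7 bp
  [7,17): 10 bp
  [17,19): 2 bp
  [19,21): 2 bp
  [21,28): 7 bp
  [28,37): 9 bp
  [37,45): 8 bp

[2,2,7,7,8,9,10]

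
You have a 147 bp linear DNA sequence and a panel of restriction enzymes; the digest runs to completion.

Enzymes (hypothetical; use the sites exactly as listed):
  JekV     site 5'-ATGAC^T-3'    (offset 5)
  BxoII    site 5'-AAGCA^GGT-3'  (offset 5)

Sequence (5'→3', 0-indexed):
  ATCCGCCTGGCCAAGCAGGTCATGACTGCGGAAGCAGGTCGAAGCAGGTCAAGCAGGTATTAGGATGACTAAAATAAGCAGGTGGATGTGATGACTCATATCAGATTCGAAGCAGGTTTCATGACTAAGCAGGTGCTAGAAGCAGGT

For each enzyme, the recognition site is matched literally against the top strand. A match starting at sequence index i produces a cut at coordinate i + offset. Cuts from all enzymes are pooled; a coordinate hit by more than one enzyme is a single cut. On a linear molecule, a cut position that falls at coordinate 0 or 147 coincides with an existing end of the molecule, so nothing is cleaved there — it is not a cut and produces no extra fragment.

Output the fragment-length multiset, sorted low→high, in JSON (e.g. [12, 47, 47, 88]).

[3,6,9,9,10,10,11,11,13,14,15,17,19]

Per-enzyme occurrences:
  JekV (ATGACT, off=5): starts [21, 64, 90, 120] → cuts [26, 69, 95, 125]
  BxoII (AAGCAGGT, off=5): starts [12, 31, 41, 50, 75, 109, 126, 139] → cuts [17, 36, 46, 55, 80, 114, 131, 144]

Pooled cuts: [17, 26, 36, 46, 55, 69, 80, 95, 114, 125, 131, 144]

Fragments:
  [0,17): 17 bp
  [17,26): 9 bp
  [26,36): 10 bp
  [36,46): 10 bp
  [46,55): 9 bp
  [55,69): 14 bp
  [69,80): 11 bp
  [80,95): 15 bp
  [95,114): 19 bp
  [114,125): 11 bp
  [125,131): 6 bp
  [131,144): 13 bp
  [144,147): 3 bp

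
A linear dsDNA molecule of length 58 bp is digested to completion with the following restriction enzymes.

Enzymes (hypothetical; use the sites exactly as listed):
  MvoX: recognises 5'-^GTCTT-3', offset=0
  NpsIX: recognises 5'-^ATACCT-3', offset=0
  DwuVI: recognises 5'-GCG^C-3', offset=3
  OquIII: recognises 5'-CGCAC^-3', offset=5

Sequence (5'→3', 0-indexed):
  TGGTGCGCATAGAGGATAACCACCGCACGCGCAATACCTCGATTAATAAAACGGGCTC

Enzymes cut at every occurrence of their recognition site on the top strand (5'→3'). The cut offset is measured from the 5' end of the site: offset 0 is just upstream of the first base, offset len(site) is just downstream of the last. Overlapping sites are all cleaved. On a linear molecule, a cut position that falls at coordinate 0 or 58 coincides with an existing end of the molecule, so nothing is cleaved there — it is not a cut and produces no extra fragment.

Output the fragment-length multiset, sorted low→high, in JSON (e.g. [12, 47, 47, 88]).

Per-enzyme occurrences:
  MvoX (GTCTT, off=0): no sites
  NpsIX (ATACCT, off=0): starts [33] → cuts [33]
  DwuVI (GCGC, off=3): starts [4, 28] → cuts [7, 31]
  OquIII (CGCAC, off=5): starts [23] → cuts [28]

Pooled cuts: [7, 28, 31, 33]

Fragment lengths:
  [0,7): 7 bp
  [7,28): 21 bp
  [28,31): 3 bp
  [31,33): 2 bp
  [33,58): 25 bp

[2,3,7,21,25]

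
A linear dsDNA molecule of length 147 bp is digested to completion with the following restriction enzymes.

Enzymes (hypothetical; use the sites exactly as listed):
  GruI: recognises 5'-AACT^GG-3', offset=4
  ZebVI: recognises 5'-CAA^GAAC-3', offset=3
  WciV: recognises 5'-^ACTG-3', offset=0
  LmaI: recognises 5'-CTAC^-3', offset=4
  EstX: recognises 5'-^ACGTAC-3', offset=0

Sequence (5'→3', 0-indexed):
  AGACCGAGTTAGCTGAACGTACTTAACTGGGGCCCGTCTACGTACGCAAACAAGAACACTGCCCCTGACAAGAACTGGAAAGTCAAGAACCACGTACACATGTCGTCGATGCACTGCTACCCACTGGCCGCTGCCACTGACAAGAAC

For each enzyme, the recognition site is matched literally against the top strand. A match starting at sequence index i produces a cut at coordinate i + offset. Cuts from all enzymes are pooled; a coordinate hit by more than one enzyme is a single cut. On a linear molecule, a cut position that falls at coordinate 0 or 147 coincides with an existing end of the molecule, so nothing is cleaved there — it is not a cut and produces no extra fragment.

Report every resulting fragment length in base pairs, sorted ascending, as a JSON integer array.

Per-enzyme occurrences:
  GruI (AACTGG, off=4): starts [24, 72] → cuts [28, 76]
  ZebVI (CAAGAAC, off=3): starts [50, 68, 83, 140] → cuts [53, 71, 86, 143]
  WciV (ACTG, off=0): starts [25, 57, 73, 112, 122, 135] → cuts [25, 57, 73, 112, 122, 135]
  LmaI (CTAC, off=4): starts [37, 116] → cuts [41, 120]
  EstX (ACGTAC, off=0): starts [16, 39, 91] → cuts [16, 39, 91]

All cut coordinates (distinct, sorted): [16, 25, 28, 39, 41, 53, 57, 71, 73, 76, 86, 91, 112, 120, 122, 135, 143]

Fragment lengths:
  [0,16): 16 bp
  [16,25): 9 bp
  [25,28): 3 bp
  [28,39): 11 bp
  [39,41): 2 bp
  [41,53): 12 bp
  [53,57): 4 bp
  [57,71): 14 bp
  [71,73): 2 bp
  [73,76): 3 bp
  [76,86): 10 bp
  [86,91): 5 bp
  [91,112): 21 bp
  [112,120): 8 bp
  [120,122): 2 bp
  [122,135): 13 bp
  [135,143): 8 bp
  [143,147): 4 bp

[2,2,2,3,3,4,4,5,8,8,9,10,11,12,13,14,16,21]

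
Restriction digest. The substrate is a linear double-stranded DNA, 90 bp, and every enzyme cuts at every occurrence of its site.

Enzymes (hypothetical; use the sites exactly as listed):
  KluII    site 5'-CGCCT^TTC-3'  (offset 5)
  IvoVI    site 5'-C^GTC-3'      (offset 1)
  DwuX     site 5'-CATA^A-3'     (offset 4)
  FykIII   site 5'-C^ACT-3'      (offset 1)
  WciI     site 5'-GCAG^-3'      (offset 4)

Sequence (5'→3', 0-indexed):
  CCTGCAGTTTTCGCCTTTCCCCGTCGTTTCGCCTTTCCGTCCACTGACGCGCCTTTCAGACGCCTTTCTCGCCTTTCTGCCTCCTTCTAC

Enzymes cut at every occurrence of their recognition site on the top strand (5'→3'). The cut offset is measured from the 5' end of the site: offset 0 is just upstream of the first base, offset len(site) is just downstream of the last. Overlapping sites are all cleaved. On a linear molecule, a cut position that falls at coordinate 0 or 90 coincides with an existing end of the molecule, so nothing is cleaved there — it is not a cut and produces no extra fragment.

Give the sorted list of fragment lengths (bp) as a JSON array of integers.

Site scan:
  KluII (CGCCTTTC, off=5): starts [11, 29, 49, 60, 69] → cuts [16, 34, 54, 65, 74]
  IvoVI (CGTC, off=1): starts [21, 37] → cuts [22, 38]
  DwuX (CATAA, off=4): no sites
  FykIII (CACT, off=1): starts [41] → cuts [42]
  WciI (GCAG, off=4): starts [3] → cuts [7]

All cut coordinates (distinct, sorted): [7, 16, 22, 34, 38, 42, 54, 65, 74]

Fragments:
  [0,7): 7 bp
  [7,16): 9 bp
  [16,22): 6 bp
  [22,34): 12 bp
  [34,38): 4 bp
  [38,42): 4 bp
  [42,54): 12 bp
  [54,65): 11 bp
  [65,74): 9 bp
  [74,90): 16 bp

[4,4,6,7,9,9,11,12,12,16]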